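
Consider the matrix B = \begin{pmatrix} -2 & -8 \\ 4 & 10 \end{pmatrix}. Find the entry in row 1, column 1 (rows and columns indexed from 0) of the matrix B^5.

Characteristic polynomial: r^2 - 8r + 12 = (r - 6)(r - 2), so the eigenvalues are 2, 6.
r=2: eigenvector (2, -1).
r=6: eigenvector (1, -1).
P = [[2, 1], [-1, -1]], D = diag(2, 6), P⁻¹ = [[1, 1], [-1, -2]].
B⁵ = P·diag(32, 7776)·P⁻¹ = [[-7712, -15488], [7744, 15520]].
The requested entry is 15520.

15520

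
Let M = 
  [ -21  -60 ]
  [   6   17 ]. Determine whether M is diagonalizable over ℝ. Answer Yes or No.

Yes

Characteristic polynomial: p(r) = r^2 + 4r + 3 = (r + 1)(r + 3).
All 2 eigenvalues are distinct, so M is diagonalizable.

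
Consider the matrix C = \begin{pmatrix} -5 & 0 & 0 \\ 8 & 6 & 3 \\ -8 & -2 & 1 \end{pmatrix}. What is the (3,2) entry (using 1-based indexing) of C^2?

Characteristic polynomial: t^3 - 2t^2 - 23t + 60 = (t - 4)(t - 3)(t + 5), so the eigenvalues are -5, 3, 4.
t=-5: eigenvector (1, -1, 1).
t=4: eigenvector (0, 3, -2).
t=3: eigenvector (0, -1, 1).
P = [[1, 0, 0], [-1, 3, -1], [1, -2, 1]], D = diag(-5, 4, 3), P⁻¹ = [[1, 0, 0], [0, 1, 1], [-1, 2, 3]].
C² = P·diag(25, 16, 9)·P⁻¹ = [[25, 0, 0], [-16, 30, 21], [16, -14, -5]].
The requested entry is -14.

-14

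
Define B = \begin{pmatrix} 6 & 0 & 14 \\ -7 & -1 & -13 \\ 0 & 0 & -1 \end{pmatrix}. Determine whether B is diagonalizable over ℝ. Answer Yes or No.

Characteristic polynomial: p(t) = t^3 - 4t^2 - 11t - 6 = (t - 6)(t + 1)^2.
t = -1 has algebraic multiplicity 2; rank(B + 1I) = 2, so geometric multiplicity = 1.
Geometric multiplicity < algebraic multiplicity, so B is not diagonalizable.

No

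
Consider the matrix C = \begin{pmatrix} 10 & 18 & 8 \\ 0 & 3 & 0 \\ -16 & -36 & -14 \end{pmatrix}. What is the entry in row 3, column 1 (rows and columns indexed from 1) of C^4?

Characteristic polynomial: μ^3 + μ^2 - 24μ + 36 = (μ - 3)(μ - 2)(μ + 6), so the eigenvalues are -6, 2, 3.
μ=-6: eigenvector (1, 0, -2).
μ=3: eigenvector (2, 1, -4).
μ=2: eigenvector (1, 0, -1).
P = [[1, 2, 1], [0, 1, 0], [-2, -4, -1]], D = diag(-6, 3, 2), P⁻¹ = [[-1, -2, -1], [0, 1, 0], [2, 0, 1]].
C⁴ = P·diag(1296, 81, 16)·P⁻¹ = [[-1264, -2430, -1280], [0, 81, 0], [2560, 4860, 2576]].
The requested entry is 2560.

2560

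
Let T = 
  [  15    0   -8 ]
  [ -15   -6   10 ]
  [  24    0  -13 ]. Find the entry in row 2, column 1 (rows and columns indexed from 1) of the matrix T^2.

105

Characteristic polynomial: r^3 + 4r^2 - 15r - 18 = (r - 3)(r + 1)(r + 6), so the eigenvalues are -6, -1, 3.
r=-1: eigenvector (1, 1, 2).
r=-6: eigenvector (0, 1, 0).
r=3: eigenvector (-2, 0, -3).
P = [[1, 0, -2], [1, 1, 0], [2, 0, -3]], D = diag(-1, -6, 3), P⁻¹ = [[-3, 0, 2], [3, 1, -2], [-2, 0, 1]].
T² = P·diag(1, 36, 9)·P⁻¹ = [[33, 0, -16], [105, 36, -70], [48, 0, -23]].
The requested entry is 105.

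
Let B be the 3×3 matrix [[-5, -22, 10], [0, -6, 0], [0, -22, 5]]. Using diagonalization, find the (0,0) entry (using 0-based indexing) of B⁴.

625

Characteristic polynomial: r^3 + 6r^2 - 25r - 150 = (r - 5)(r + 5)(r + 6), so the eigenvalues are -6, -5, 5.
r=5: eigenvector (1, 0, 1).
r=-6: eigenvector (2, 1, 2).
r=-5: eigenvector (1, 0, 0).
P = [[1, 2, 1], [0, 1, 0], [1, 2, 0]], D = diag(5, -6, -5), P⁻¹ = [[0, -2, 1], [0, 1, 0], [1, 0, -1]].
B⁴ = P·diag(625, 1296, 625)·P⁻¹ = [[625, 1342, 0], [0, 1296, 0], [0, 1342, 625]].
The requested entry is 625.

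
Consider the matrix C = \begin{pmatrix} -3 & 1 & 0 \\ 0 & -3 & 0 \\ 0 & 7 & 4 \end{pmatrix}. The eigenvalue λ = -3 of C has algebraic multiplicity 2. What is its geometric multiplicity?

C + 3I = [[0, 1, 0], [0, 0, 0], [0, 7, 7]].
This matrix has rank 2, so its null space has dimension 3 − 2 = 1.

1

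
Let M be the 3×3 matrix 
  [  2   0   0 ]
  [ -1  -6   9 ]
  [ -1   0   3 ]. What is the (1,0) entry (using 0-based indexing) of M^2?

Characteristic polynomial: s^3 + s^2 - 24s + 36 = (s - 3)(s - 2)(s + 6), so the eigenvalues are -6, 2, 3.
s=3: eigenvector (0, -1, -1).
s=-6: eigenvector (0, 1, 0).
s=2: eigenvector (1, 1, 1).
P = [[0, 0, 1], [-1, 1, 1], [-1, 0, 1]], D = diag(3, -6, 2), P⁻¹ = [[1, 0, -1], [0, 1, -1], [1, 0, 0]].
M² = P·diag(9, 36, 4)·P⁻¹ = [[4, 0, 0], [-5, 36, -27], [-5, 0, 9]].
The requested entry is -5.

-5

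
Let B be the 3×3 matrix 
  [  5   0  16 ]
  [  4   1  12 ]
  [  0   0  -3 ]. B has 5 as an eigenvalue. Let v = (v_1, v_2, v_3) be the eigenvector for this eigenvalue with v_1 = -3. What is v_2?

-3

B − 5I = [[0, 0, 16], [4, -4, 12], [0, 0, -8]].
Solving (B − 5I)v = 0 gives the eigenspace spanned by (-3, -3, 0).
With v_1 = -3, v = (-3, -3, 0), so v_2 = -3.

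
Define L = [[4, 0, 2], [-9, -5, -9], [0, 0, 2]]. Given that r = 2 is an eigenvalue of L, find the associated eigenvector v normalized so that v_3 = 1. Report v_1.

L − 2I = [[2, 0, 2], [-9, -7, -9], [0, 0, 0]].
Solving (L − 2I)v = 0 gives the eigenspace spanned by (-1, 0, 1).
With v_3 = 1, v = (-1, 0, 1), so v_1 = -1.

-1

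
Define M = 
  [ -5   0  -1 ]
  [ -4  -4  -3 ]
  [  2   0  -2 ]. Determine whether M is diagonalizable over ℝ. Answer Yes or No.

Characteristic polynomial: p(λ) = λ^3 + 11λ^2 + 40λ + 48 = (λ + 3)(λ + 4)^2.
λ = -4 has algebraic multiplicity 2; rank(M + 4I) = 2, so geometric multiplicity = 1.
Geometric multiplicity < algebraic multiplicity, so M is not diagonalizable.

No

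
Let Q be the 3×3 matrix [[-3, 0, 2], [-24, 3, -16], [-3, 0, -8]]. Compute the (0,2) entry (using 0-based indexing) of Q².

Characteristic polynomial: s^3 + 8s^2 - 3s - 90 = (s - 3)(s + 5)(s + 6), so the eigenvalues are -6, -5, 3.
s=-5: eigenvector (1, 1, -1).
s=3: eigenvector (0, 1, 0).
s=-6: eigenvector (-2, 0, 3).
P = [[1, 0, -2], [1, 1, 0], [-1, 0, 3]], D = diag(-5, 3, -6), P⁻¹ = [[3, 0, 2], [-3, 1, -2], [1, 0, 1]].
Q² = P·diag(25, 9, 36)·P⁻¹ = [[3, 0, -22], [48, 9, 32], [33, 0, 58]].
The requested entry is -22.

-22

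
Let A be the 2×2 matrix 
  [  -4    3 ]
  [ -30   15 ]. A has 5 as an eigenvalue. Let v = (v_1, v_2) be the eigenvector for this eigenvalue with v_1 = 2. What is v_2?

A − 5I = [[-9, 3], [-30, 10]].
Solving (A − 5I)v = 0 gives the eigenspace spanned by (2, 6).
With v_1 = 2, v = (2, 6), so v_2 = 6.

6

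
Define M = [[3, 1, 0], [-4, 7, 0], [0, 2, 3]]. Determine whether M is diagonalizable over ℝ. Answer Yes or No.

Characteristic polynomial: p(t) = t^3 - 13t^2 + 55t - 75 = (t - 5)^2(t - 3).
t = 5 has algebraic multiplicity 2; rank(M − 5I) = 2, so geometric multiplicity = 1.
Geometric multiplicity < algebraic multiplicity, so M is not diagonalizable.

No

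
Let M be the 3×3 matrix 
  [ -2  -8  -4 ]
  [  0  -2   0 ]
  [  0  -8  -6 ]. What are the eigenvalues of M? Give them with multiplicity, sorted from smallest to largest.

Characteristic polynomial: p(t) = t^3 + 10t^2 + 28t + 24 = (t + 2)^2(t + 6).
Roots (with multiplicity): -6, -2, -2.

-6, -2, -2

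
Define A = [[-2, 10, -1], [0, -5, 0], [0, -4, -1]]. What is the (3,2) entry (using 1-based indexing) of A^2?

Characteristic polynomial: μ^3 + 8μ^2 + 17μ + 10 = (μ + 1)(μ + 2)(μ + 5), so the eigenvalues are -5, -2, -1.
μ=-2: eigenvector (1, 0, 0).
μ=-5: eigenvector (-3, 1, 1).
μ=-1: eigenvector (-1, 0, 1).
P = [[1, -3, -1], [0, 1, 0], [0, 1, 1]], D = diag(-2, -5, -1), P⁻¹ = [[1, 2, 1], [0, 1, 0], [0, -1, 1]].
A² = P·diag(4, 25, 1)·P⁻¹ = [[4, -66, 3], [0, 25, 0], [0, 24, 1]].
The requested entry is 24.

24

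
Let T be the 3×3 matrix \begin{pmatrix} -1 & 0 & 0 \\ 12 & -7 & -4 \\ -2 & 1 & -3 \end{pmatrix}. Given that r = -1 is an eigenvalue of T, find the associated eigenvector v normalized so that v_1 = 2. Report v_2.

4

T + 1I = [[0, 0, 0], [12, -6, -4], [-2, 1, -2]].
Solving (T + 1I)v = 0 gives the eigenspace spanned by (2, 4, 0).
With v_1 = 2, v = (2, 4, 0), so v_2 = 4.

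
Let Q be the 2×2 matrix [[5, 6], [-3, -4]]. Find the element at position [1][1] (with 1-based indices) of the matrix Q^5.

65

Characteristic polynomial: μ^2 - μ - 2 = (μ - 2)(μ + 1), so the eigenvalues are -1, 2.
μ=2: eigenvector (2, -1).
μ=-1: eigenvector (1, -1).
P = [[2, 1], [-1, -1]], D = diag(2, -1), P⁻¹ = [[1, 1], [-1, -2]].
Q⁵ = P·diag(32, -1)·P⁻¹ = [[65, 66], [-33, -34]].
The requested entry is 65.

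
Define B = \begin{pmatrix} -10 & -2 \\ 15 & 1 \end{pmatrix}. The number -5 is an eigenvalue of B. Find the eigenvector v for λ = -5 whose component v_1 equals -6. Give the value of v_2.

B + 5I = [[-5, -2], [15, 6]].
Solving (B + 5I)v = 0 gives the eigenspace spanned by (-6, 15).
With v_1 = -6, v = (-6, 15), so v_2 = 15.

15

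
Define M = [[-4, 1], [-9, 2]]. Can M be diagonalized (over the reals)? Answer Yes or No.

No

Characteristic polynomial: p(s) = s^2 + 2s + 1 = (s + 1)^2.
s = -1 has algebraic multiplicity 2; rank(M + 1I) = 1, so geometric multiplicity = 1.
Geometric multiplicity < algebraic multiplicity, so M is not diagonalizable.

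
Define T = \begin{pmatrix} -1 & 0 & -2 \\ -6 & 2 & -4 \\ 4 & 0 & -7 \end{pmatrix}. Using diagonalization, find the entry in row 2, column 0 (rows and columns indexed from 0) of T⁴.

Characteristic polynomial: λ^3 + 6λ^2 - λ - 30 = (λ - 2)(λ + 3)(λ + 5), so the eigenvalues are -5, -3, 2.
λ=-5: eigenvector (1, 2, 2).
λ=-3: eigenvector (-1, -2, -1).
λ=2: eigenvector (0, 1, 0).
P = [[1, -1, 0], [2, -2, 1], [2, -1, 0]], D = diag(-5, -3, 2), P⁻¹ = [[-1, 0, 1], [-2, 0, 1], [-2, 1, 0]].
T⁴ = P·diag(625, 81, 16)·P⁻¹ = [[-463, 0, 544], [-958, 16, 1088], [-1088, 0, 1169]].
The requested entry is -1088.

-1088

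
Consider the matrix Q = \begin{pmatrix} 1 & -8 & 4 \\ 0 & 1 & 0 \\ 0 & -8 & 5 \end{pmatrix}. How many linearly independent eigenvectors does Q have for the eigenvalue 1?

2

Q − 1I = [[0, -8, 4], [0, 0, 0], [0, -8, 4]].
This matrix has rank 1, so its null space has dimension 3 − 1 = 2.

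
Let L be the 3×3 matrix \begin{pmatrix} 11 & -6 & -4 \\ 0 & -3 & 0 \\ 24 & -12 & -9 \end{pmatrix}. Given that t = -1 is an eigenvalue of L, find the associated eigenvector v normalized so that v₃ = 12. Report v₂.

L + 1I = [[12, -6, -4], [0, -2, 0], [24, -12, -8]].
Solving (L + 1I)v = 0 gives the eigenspace spanned by (4, 0, 12).
With v₃ = 12, v = (4, 0, 12), so v₂ = 0.

0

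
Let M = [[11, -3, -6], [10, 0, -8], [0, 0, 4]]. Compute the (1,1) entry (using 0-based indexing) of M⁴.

-2730

Characteristic polynomial: r^3 - 15r^2 + 74r - 120 = (r - 6)(r - 5)(r - 4), so the eigenvalues are 4, 5, 6.
r=6: eigenvector (-3, -5, 0).
r=5: eigenvector (1, 2, 0).
r=4: eigenvector (0, -2, 1).
P = [[-3, 1, 0], [-5, 2, -2], [0, 0, 1]], D = diag(6, 5, 4), P⁻¹ = [[-2, 1, 2], [-5, 3, 6], [0, 0, 1]].
M⁴ = P·diag(1296, 625, 256)·P⁻¹ = [[4651, -2013, -4026], [6710, -2730, -5972], [0, 0, 256]].
The requested entry is -2730.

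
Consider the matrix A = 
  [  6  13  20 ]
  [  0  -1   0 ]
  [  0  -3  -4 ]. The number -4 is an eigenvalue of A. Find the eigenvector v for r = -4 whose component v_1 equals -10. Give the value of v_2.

0

A + 4I = [[10, 13, 20], [0, 3, 0], [0, -3, 0]].
Solving (A + 4I)v = 0 gives the eigenspace spanned by (-10, 0, 5).
With v_1 = -10, v = (-10, 0, 5), so v_2 = 0.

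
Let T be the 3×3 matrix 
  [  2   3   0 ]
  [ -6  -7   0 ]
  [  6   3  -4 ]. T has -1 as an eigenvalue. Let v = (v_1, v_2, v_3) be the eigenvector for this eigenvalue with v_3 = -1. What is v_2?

T + 1I = [[3, 3, 0], [-6, -6, 0], [6, 3, -3]].
Solving (T + 1I)v = 0 gives the eigenspace spanned by (-1, 1, -1).
With v_3 = -1, v = (-1, 1, -1), so v_2 = 1.

1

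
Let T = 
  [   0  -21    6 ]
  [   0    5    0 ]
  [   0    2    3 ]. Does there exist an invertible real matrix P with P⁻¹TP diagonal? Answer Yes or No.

Yes

Characteristic polynomial: p(r) = r^3 - 8r^2 + 15r = r(r - 5)(r - 3).
All 3 eigenvalues are distinct, so T is diagonalizable.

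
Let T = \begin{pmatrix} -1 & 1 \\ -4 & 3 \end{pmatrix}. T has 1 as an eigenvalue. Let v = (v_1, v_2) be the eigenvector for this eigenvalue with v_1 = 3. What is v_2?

T − 1I = [[-2, 1], [-4, 2]].
Solving (T − 1I)v = 0 gives the eigenspace spanned by (3, 6).
With v_1 = 3, v = (3, 6), so v_2 = 6.

6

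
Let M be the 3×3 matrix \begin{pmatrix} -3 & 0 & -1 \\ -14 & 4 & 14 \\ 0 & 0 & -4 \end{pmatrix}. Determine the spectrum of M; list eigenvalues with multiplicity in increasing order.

-4, -3, 4

Characteristic polynomial: p(λ) = λ^3 + 3λ^2 - 16λ - 48 = (λ - 4)(λ + 3)(λ + 4).
Roots (with multiplicity): -4, -3, 4.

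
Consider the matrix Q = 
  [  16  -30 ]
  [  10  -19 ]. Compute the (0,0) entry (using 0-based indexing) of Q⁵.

Characteristic polynomial: r^2 + 3r - 4 = (r - 1)(r + 4), so the eigenvalues are -4, 1.
r=-4: eigenvector (-3, -2).
r=1: eigenvector (2, 1).
P = [[-3, 2], [-2, 1]], D = diag(-4, 1), P⁻¹ = [[1, -2], [2, -3]].
Q⁵ = P·diag(-1024, 1)·P⁻¹ = [[3076, -6150], [2050, -4099]].
The requested entry is 3076.

3076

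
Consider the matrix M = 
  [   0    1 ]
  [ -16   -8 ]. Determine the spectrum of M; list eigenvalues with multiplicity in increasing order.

-4, -4

Characteristic polynomial: p(μ) = μ^2 + 8μ + 16 = (μ + 4)^2.
Roots (with multiplicity): -4, -4.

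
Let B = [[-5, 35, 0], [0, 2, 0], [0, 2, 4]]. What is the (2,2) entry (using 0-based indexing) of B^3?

Characteristic polynomial: λ^3 - λ^2 - 22λ + 40 = (λ - 4)(λ - 2)(λ + 5), so the eigenvalues are -5, 2, 4.
λ=-5: eigenvector (1, 0, 0).
λ=2: eigenvector (5, 1, -1).
λ=4: eigenvector (0, 0, 1).
P = [[1, 5, 0], [0, 1, 0], [0, -1, 1]], D = diag(-5, 2, 4), P⁻¹ = [[1, -5, 0], [0, 1, 0], [0, 1, 1]].
B³ = P·diag(-125, 8, 64)·P⁻¹ = [[-125, 665, 0], [0, 8, 0], [0, 56, 64]].
The requested entry is 64.

64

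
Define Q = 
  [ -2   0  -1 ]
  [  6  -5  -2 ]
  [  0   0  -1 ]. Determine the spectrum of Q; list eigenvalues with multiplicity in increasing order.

Characteristic polynomial: p(λ) = λ^3 + 8λ^2 + 17λ + 10 = (λ + 1)(λ + 2)(λ + 5).
Roots (with multiplicity): -5, -2, -1.

-5, -2, -1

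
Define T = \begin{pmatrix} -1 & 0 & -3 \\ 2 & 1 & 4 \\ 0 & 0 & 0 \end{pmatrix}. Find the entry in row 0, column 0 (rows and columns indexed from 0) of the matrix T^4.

Characteristic polynomial: λ^3 - λ = λ(λ - 1)(λ + 1), so the eigenvalues are -1, 0, 1.
λ=-1: eigenvector (-1, 1, 0).
λ=1: eigenvector (0, 1, 0).
λ=0: eigenvector (-3, 2, 1).
P = [[-1, 0, -3], [1, 1, 2], [0, 0, 1]], D = diag(-1, 1, 0), P⁻¹ = [[-1, 0, -3], [1, 1, 1], [0, 0, 1]].
T⁴ = P·diag(1, 1, 0)·P⁻¹ = [[1, 0, 3], [0, 1, -2], [0, 0, 0]].
The requested entry is 1.

1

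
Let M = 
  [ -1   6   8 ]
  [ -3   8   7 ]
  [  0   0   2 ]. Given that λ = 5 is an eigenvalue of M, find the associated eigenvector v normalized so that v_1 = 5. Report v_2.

M − 5I = [[-6, 6, 8], [-3, 3, 7], [0, 0, -3]].
Solving (M − 5I)v = 0 gives the eigenspace spanned by (5, 5, 0).
With v_1 = 5, v = (5, 5, 0), so v_2 = 5.

5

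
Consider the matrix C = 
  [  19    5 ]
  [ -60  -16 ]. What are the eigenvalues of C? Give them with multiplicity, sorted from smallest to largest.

Characteristic polynomial: p(λ) = λ^2 - 3λ - 4 = (λ - 4)(λ + 1).
Roots (with multiplicity): -1, 4.

-1, 4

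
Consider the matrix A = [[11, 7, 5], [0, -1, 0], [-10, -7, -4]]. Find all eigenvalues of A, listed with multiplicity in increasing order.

Characteristic polynomial: p(μ) = μ^3 - 6μ^2 - μ + 6 = (μ - 6)(μ - 1)(μ + 1).
Roots (with multiplicity): -1, 1, 6.

-1, 1, 6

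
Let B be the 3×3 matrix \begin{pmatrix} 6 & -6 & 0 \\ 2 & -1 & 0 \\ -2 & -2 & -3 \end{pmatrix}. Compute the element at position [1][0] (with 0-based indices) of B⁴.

Characteristic polynomial: s^3 - 2s^2 - 9s + 18 = (s - 3)(s - 2)(s + 3), so the eigenvalues are -3, 2, 3.
s=-3: eigenvector (0, 0, 1).
s=3: eigenvector (2, 1, -1).
s=2: eigenvector (-3, -2, 2).
P = [[0, 2, -3], [0, 1, -2], [1, -1, 2]], D = diag(-3, 3, 2), P⁻¹ = [[0, 1, 1], [2, -3, 0], [1, -2, 0]].
B⁴ = P·diag(81, 81, 16)·P⁻¹ = [[276, -390, 0], [130, -179, 0], [-130, 260, 81]].
The requested entry is 130.

130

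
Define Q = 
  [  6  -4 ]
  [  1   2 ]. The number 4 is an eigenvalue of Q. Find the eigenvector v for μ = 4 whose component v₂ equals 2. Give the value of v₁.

Q − 4I = [[2, -4], [1, -2]].
Solving (Q − 4I)v = 0 gives the eigenspace spanned by (4, 2).
With v₂ = 2, v = (4, 2), so v₁ = 4.

4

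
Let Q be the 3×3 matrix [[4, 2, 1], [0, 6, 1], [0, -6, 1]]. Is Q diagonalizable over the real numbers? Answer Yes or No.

Yes

Characteristic polynomial: p(t) = t^3 - 11t^2 + 40t - 48 = (t - 4)^2(t - 3).
t = 4 has algebraic multiplicity 2; rank(Q − 4I) = 1, so geometric multiplicity = 2.
Every eigenvalue has geometric = algebraic multiplicity, so Q is diagonalizable.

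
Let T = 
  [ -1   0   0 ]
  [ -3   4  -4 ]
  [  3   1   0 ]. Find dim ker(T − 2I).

T − 2I = [[-3, 0, 0], [-3, 2, -4], [3, 1, -2]].
This matrix has rank 2, so its null space has dimension 3 − 2 = 1.

1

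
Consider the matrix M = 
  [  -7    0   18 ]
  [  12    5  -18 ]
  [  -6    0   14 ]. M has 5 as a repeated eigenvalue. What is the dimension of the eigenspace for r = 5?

M − 5I = [[-12, 0, 18], [12, 0, -18], [-6, 0, 9]].
This matrix has rank 1, so its null space has dimension 3 − 1 = 2.

2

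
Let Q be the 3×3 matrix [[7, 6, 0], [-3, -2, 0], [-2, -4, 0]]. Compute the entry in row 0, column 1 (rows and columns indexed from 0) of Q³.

126

Characteristic polynomial: t^3 - 5t^2 + 4t = t(t - 4)(t - 1), so the eigenvalues are 0, 1, 4.
t=1: eigenvector (-1, 1, -2).
t=4: eigenvector (-2, 1, 0).
t=0: eigenvector (0, 0, 1).
P = [[-1, -2, 0], [1, 1, 0], [-2, 0, 1]], D = diag(1, 4, 0), P⁻¹ = [[1, 2, 0], [-1, -1, 0], [2, 4, 1]].
Q³ = P·diag(1, 64, 0)·P⁻¹ = [[127, 126, 0], [-63, -62, 0], [-2, -4, 0]].
The requested entry is 126.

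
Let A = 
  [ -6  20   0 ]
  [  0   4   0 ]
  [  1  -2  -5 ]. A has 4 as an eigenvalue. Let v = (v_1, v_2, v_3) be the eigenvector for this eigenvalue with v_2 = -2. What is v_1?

A − 4I = [[-10, 20, 0], [0, 0, 0], [1, -2, -9]].
Solving (A − 4I)v = 0 gives the eigenspace spanned by (-4, -2, 0).
With v_2 = -2, v = (-4, -2, 0), so v_1 = -4.

-4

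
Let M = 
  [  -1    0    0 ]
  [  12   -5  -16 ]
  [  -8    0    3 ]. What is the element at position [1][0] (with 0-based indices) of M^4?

Characteristic polynomial: s^3 + 3s^2 - 13s - 15 = (s - 3)(s + 1)(s + 5), so the eigenvalues are -5, -1, 3.
s=-1: eigenvector (1, -5, 2).
s=-5: eigenvector (0, 1, 0).
s=3: eigenvector (0, -2, 1).
P = [[1, 0, 0], [-5, 1, -2], [2, 0, 1]], D = diag(-1, -5, 3), P⁻¹ = [[1, 0, 0], [1, 1, 2], [-2, 0, 1]].
M⁴ = P·diag(1, 625, 81)·P⁻¹ = [[1, 0, 0], [944, 625, 1088], [-160, 0, 81]].
The requested entry is 944.

944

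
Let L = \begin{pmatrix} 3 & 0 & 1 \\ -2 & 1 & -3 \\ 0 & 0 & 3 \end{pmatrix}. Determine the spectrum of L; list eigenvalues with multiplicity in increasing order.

1, 3, 3

Characteristic polynomial: p(λ) = λ^3 - 7λ^2 + 15λ - 9 = (λ - 3)^2(λ - 1).
Roots (with multiplicity): 1, 3, 3.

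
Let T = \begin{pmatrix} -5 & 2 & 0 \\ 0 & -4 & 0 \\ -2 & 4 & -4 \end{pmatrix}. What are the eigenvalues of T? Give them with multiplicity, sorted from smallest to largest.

Characteristic polynomial: p(r) = r^3 + 13r^2 + 56r + 80 = (r + 4)^2(r + 5).
Roots (with multiplicity): -5, -4, -4.

-5, -4, -4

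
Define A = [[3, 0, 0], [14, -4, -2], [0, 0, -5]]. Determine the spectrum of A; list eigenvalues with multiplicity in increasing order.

Characteristic polynomial: p(t) = t^3 + 6t^2 - 7t - 60 = (t - 3)(t + 4)(t + 5).
Roots (with multiplicity): -5, -4, 3.

-5, -4, 3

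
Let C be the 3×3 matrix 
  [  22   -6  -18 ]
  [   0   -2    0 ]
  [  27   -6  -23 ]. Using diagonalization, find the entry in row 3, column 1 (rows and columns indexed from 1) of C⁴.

-1107

Characteristic polynomial: r^3 + 3r^2 - 18r - 40 = (r - 4)(r + 2)(r + 5), so the eigenvalues are -5, -2, 4.
r=4: eigenvector (1, 0, 1).
r=-2: eigenvector (1, 1, 1).
r=-5: eigenvector (2, 0, 3).
P = [[1, 1, 2], [0, 1, 0], [1, 1, 3]], D = diag(4, -2, -5), P⁻¹ = [[3, -1, -2], [0, 1, 0], [-1, 0, 1]].
C⁴ = P·diag(256, 16, 625)·P⁻¹ = [[-482, -240, 738], [0, 16, 0], [-1107, -240, 1363]].
The requested entry is -1107.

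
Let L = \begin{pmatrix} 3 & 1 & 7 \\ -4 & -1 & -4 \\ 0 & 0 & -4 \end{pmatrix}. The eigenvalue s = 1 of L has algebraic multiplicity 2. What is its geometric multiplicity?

L − 1I = [[2, 1, 7], [-4, -2, -4], [0, 0, -5]].
This matrix has rank 2, so its null space has dimension 3 − 2 = 1.

1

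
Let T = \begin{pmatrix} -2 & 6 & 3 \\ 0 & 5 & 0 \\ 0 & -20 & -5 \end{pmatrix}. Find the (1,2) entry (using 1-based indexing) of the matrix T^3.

234

Characteristic polynomial: r^3 + 2r^2 - 25r - 50 = (r - 5)(r + 2)(r + 5), so the eigenvalues are -5, -2, 5.
r=-2: eigenvector (1, 0, 0).
r=-5: eigenvector (-1, 0, 1).
r=5: eigenvector (0, 1, -2).
P = [[1, -1, 0], [0, 0, 1], [0, 1, -2]], D = diag(-2, -5, 5), P⁻¹ = [[1, 2, 1], [0, 2, 1], [0, 1, 0]].
T³ = P·diag(-8, -125, 125)·P⁻¹ = [[-8, 234, 117], [0, 125, 0], [0, -500, -125]].
The requested entry is 234.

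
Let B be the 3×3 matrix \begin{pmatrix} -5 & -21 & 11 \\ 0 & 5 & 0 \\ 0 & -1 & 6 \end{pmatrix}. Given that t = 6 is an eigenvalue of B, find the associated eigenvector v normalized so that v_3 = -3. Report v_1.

-3

B − 6I = [[-11, -21, 11], [0, -1, 0], [0, -1, 0]].
Solving (B − 6I)v = 0 gives the eigenspace spanned by (-3, 0, -3).
With v_3 = -3, v = (-3, 0, -3), so v_1 = -3.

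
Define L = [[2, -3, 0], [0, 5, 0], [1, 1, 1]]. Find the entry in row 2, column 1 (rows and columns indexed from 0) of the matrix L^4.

15

Characteristic polynomial: r^3 - 8r^2 + 17r - 10 = (r - 5)(r - 2)(r - 1), so the eigenvalues are 1, 2, 5.
r=1: eigenvector (0, 0, -1).
r=5: eigenvector (-1, 1, 0).
r=2: eigenvector (1, 0, 1).
P = [[0, -1, 1], [0, 1, 0], [-1, 0, 1]], D = diag(1, 5, 2), P⁻¹ = [[1, 1, -1], [0, 1, 0], [1, 1, 0]].
L⁴ = P·diag(1, 625, 16)·P⁻¹ = [[16, -609, 0], [0, 625, 0], [15, 15, 1]].
The requested entry is 15.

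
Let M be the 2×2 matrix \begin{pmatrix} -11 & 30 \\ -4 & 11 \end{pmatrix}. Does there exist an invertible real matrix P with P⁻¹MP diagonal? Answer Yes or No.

Characteristic polynomial: p(r) = r^2 - 1 = (r - 1)(r + 1).
All 2 eigenvalues are distinct, so M is diagonalizable.

Yes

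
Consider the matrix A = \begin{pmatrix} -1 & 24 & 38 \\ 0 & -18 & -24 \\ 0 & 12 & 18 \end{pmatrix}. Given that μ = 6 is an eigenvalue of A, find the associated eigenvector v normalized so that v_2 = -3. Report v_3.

3

A − 6I = [[-7, 24, 38], [0, -24, -24], [0, 12, 12]].
Solving (A − 6I)v = 0 gives the eigenspace spanned by (6, -3, 3).
With v_2 = -3, v = (6, -3, 3), so v_3 = 3.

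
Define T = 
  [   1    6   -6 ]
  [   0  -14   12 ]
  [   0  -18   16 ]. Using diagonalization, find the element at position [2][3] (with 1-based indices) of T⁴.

480

Characteristic polynomial: μ^3 - 3μ^2 - 6μ + 8 = (μ - 4)(μ - 1)(μ + 2), so the eigenvalues are -2, 1, 4.
μ=1: eigenvector (1, 0, 0).
μ=-2: eigenvector (0, 1, 1).
μ=4: eigenvector (-2, 2, 3).
P = [[1, 0, -2], [0, 1, 2], [0, 1, 3]], D = diag(1, -2, 4), P⁻¹ = [[1, -2, 2], [0, 3, -2], [0, -1, 1]].
T⁴ = P·diag(1, 16, 256)·P⁻¹ = [[1, 510, -510], [0, -464, 480], [0, -720, 736]].
The requested entry is 480.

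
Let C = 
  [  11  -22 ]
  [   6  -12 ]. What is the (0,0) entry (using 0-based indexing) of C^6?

-11

Characteristic polynomial: r^2 + r = r(r + 1), so the eigenvalues are -1, 0.
r=0: eigenvector (2, 1).
r=-1: eigenvector (-11, -6).
P = [[2, -11], [1, -6]], D = diag(0, -1), P⁻¹ = [[6, -11], [1, -2]].
C⁶ = P·diag(0, 1)·P⁻¹ = [[-11, 22], [-6, 12]].
The requested entry is -11.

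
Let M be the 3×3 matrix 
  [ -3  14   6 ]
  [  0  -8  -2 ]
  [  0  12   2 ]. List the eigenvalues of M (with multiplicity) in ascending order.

-4, -3, -2

Characteristic polynomial: p(μ) = μ^3 + 9μ^2 + 26μ + 24 = (μ + 2)(μ + 3)(μ + 4).
Roots (with multiplicity): -4, -3, -2.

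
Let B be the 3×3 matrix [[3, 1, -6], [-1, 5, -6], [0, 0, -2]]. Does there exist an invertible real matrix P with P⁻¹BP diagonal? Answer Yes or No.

No

Characteristic polynomial: p(s) = s^3 - 6s^2 + 32 = (s - 4)^2(s + 2).
s = 4 has algebraic multiplicity 2; rank(B − 4I) = 2, so geometric multiplicity = 1.
Geometric multiplicity < algebraic multiplicity, so B is not diagonalizable.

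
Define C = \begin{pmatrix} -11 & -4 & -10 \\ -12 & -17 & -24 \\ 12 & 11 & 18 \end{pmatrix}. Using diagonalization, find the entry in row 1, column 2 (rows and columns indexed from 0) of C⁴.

2496

Characteristic polynomial: s^3 + 10s^2 + 19s - 30 = (s - 1)(s + 5)(s + 6), so the eigenvalues are -6, -5, 1.
s=-5: eigenvector (1, 1, -1).
s=1: eigenvector (1, 2, -2).
s=-6: eigenvector (-2, 0, 1).
P = [[1, 1, -2], [1, 2, 0], [-1, -2, 1]], D = diag(-5, 1, -6), P⁻¹ = [[2, 3, 4], [-1, -1, -2], [0, 1, 1]].
C⁴ = P·diag(625, 1, 1296)·P⁻¹ = [[1249, -718, -94], [1248, 1873, 2496], [-1248, -577, -1200]].
The requested entry is 2496.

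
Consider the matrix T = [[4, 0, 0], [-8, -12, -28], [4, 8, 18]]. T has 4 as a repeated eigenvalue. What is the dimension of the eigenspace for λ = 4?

T − 4I = [[0, 0, 0], [-8, -16, -28], [4, 8, 14]].
This matrix has rank 1, so its null space has dimension 3 − 1 = 2.

2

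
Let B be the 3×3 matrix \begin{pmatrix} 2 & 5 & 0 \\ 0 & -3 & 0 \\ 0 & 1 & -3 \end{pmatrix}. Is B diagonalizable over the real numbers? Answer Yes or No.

No

Characteristic polynomial: p(μ) = μ^3 + 4μ^2 - 3μ - 18 = (μ - 2)(μ + 3)^2.
μ = -3 has algebraic multiplicity 2; rank(B + 3I) = 2, so geometric multiplicity = 1.
Geometric multiplicity < algebraic multiplicity, so B is not diagonalizable.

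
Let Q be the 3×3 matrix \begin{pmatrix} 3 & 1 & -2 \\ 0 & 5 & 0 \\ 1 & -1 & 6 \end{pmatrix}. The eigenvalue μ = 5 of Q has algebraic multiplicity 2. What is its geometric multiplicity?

1

Q − 5I = [[-2, 1, -2], [0, 0, 0], [1, -1, 1]].
This matrix has rank 2, so its null space has dimension 3 − 2 = 1.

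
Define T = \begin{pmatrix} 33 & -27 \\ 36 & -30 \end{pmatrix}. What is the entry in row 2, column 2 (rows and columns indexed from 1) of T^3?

Characteristic polynomial: λ^2 - 3λ - 18 = (λ - 6)(λ + 3), so the eigenvalues are -3, 6.
λ=6: eigenvector (1, 1).
λ=-3: eigenvector (3, 4).
P = [[1, 3], [1, 4]], D = diag(6, -3), P⁻¹ = [[4, -3], [-1, 1]].
T³ = P·diag(216, -27)·P⁻¹ = [[945, -729], [972, -756]].
The requested entry is -756.

-756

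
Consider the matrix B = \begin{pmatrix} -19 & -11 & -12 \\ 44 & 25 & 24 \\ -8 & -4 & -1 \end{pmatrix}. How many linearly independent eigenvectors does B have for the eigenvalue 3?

B − 3I = [[-22, -11, -12], [44, 22, 24], [-8, -4, -4]].
This matrix has rank 2, so its null space has dimension 3 − 2 = 1.

1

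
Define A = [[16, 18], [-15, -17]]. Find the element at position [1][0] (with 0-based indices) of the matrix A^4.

Characteristic polynomial: t^2 + t - 2 = (t - 1)(t + 2), so the eigenvalues are -2, 1.
t=1: eigenvector (6, -5).
t=-2: eigenvector (-1, 1).
P = [[6, -1], [-5, 1]], D = diag(1, -2), P⁻¹ = [[1, 1], [5, 6]].
A⁴ = P·diag(1, 16)·P⁻¹ = [[-74, -90], [75, 91]].
The requested entry is 75.

75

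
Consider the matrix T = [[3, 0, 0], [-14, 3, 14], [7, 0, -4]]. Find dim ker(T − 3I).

T − 3I = [[0, 0, 0], [-14, 0, 14], [7, 0, -7]].
This matrix has rank 1, so its null space has dimension 3 − 1 = 2.

2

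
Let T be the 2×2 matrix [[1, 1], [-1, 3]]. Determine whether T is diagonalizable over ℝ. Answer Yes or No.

Characteristic polynomial: p(μ) = μ^2 - 4μ + 4 = (μ - 2)^2.
μ = 2 has algebraic multiplicity 2; rank(T − 2I) = 1, so geometric multiplicity = 1.
Geometric multiplicity < algebraic multiplicity, so T is not diagonalizable.

No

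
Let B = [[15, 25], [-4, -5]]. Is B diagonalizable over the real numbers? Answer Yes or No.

No

Characteristic polynomial: p(r) = r^2 - 10r + 25 = (r - 5)^2.
r = 5 has algebraic multiplicity 2; rank(B − 5I) = 1, so geometric multiplicity = 1.
Geometric multiplicity < algebraic multiplicity, so B is not diagonalizable.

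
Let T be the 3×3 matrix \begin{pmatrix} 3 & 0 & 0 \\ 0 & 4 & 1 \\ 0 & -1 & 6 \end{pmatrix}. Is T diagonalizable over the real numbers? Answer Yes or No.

Characteristic polynomial: p(μ) = μ^3 - 13μ^2 + 55μ - 75 = (μ - 5)^2(μ - 3).
μ = 5 has algebraic multiplicity 2; rank(T − 5I) = 2, so geometric multiplicity = 1.
Geometric multiplicity < algebraic multiplicity, so T is not diagonalizable.

No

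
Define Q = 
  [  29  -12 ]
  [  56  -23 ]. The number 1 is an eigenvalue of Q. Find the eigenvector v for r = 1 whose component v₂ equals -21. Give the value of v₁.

-9

Q − 1I = [[28, -12], [56, -24]].
Solving (Q − 1I)v = 0 gives the eigenspace spanned by (-9, -21).
With v₂ = -21, v = (-9, -21), so v₁ = -9.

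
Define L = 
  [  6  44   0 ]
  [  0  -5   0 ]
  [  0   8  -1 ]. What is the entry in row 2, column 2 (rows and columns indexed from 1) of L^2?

25

Characteristic polynomial: t^3 - 31t - 30 = (t - 6)(t + 1)(t + 5), so the eigenvalues are -5, -1, 6.
t=-5: eigenvector (-4, 1, -2).
t=6: eigenvector (1, 0, 0).
t=-1: eigenvector (0, 0, 1).
P = [[-4, 1, 0], [1, 0, 0], [-2, 0, 1]], D = diag(-5, 6, -1), P⁻¹ = [[0, 1, 0], [1, 4, 0], [0, 2, 1]].
L² = P·diag(25, 36, 1)·P⁻¹ = [[36, 44, 0], [0, 25, 0], [0, -48, 1]].
The requested entry is 25.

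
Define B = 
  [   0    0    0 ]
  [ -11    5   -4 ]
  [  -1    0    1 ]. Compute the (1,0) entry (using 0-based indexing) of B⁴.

Characteristic polynomial: s^3 - 6s^2 + 5s = s(s - 5)(s - 1), so the eigenvalues are 0, 1, 5.
s=0: eigenvector (1, 3, 1).
s=5: eigenvector (0, 1, 0).
s=1: eigenvector (0, 1, 1).
P = [[1, 0, 0], [3, 1, 1], [1, 0, 1]], D = diag(0, 5, 1), P⁻¹ = [[1, 0, 0], [-2, 1, -1], [-1, 0, 1]].
B⁴ = P·diag(0, 625, 1)·P⁻¹ = [[0, 0, 0], [-1251, 625, -624], [-1, 0, 1]].
The requested entry is -1251.

-1251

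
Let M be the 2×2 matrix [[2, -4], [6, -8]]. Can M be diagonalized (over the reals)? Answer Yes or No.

Yes

Characteristic polynomial: p(μ) = μ^2 + 6μ + 8 = (μ + 2)(μ + 4).
All 2 eigenvalues are distinct, so M is diagonalizable.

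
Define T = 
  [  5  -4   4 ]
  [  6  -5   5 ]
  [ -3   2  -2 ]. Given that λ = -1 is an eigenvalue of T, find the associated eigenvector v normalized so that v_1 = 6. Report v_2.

9

T + 1I = [[6, -4, 4], [6, -4, 5], [-3, 2, -1]].
Solving (T + 1I)v = 0 gives the eigenspace spanned by (6, 9, 0).
With v_1 = 6, v = (6, 9, 0), so v_2 = 9.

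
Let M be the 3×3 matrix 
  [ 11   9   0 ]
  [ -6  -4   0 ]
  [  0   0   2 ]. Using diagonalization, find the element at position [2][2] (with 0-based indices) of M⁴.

16

Characteristic polynomial: r^3 - 9r^2 + 24r - 20 = (r - 5)(r - 2)^2, so the eigenvalues are 2, 2, 5.
r=5: eigenvector (3, -2, 0).
r=2: eigenvector (-1, 1, 0).
r=2: eigenvector (0, 0, 1).
P = [[3, -1, 0], [-2, 1, 0], [0, 0, 1]], D = diag(5, 2, 2), P⁻¹ = [[1, 1, 0], [2, 3, 0], [0, 0, 1]].
M⁴ = P·diag(625, 16, 16)·P⁻¹ = [[1843, 1827, 0], [-1218, -1202, 0], [0, 0, 16]].
The requested entry is 16.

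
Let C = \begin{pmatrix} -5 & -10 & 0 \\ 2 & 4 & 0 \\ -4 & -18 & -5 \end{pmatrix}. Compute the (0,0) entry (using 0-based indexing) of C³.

Characteristic polynomial: t^3 + 6t^2 + 5t = t(t + 1)(t + 5), so the eigenvalues are -5, -1, 0.
t=-5: eigenvector (0, 0, 1).
t=0: eigenvector (-2, 1, -2).
t=-1: eigenvector (5, -2, 4).
P = [[0, -2, 5], [0, 1, -2], [1, -2, 4]], D = diag(-5, 0, -1), P⁻¹ = [[0, 2, 1], [2, 5, 0], [1, 2, 0]].
C³ = P·diag(-125, 0, -1)·P⁻¹ = [[-5, -10, 0], [2, 4, 0], [-4, -258, -125]].
The requested entry is -5.

-5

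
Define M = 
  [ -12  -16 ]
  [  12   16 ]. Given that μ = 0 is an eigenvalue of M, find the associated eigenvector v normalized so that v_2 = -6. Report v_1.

M = [[-12, -16], [12, 16]].
Solving (M)v = 0 gives the eigenspace spanned by (8, -6).
With v_2 = -6, v = (8, -6), so v_1 = 8.

8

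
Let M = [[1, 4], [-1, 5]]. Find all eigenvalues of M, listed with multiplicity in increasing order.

Characteristic polynomial: p(s) = s^2 - 6s + 9 = (s - 3)^2.
Roots (with multiplicity): 3, 3.

3, 3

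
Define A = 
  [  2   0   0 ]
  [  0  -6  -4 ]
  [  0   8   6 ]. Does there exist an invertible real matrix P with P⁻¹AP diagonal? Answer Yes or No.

Characteristic polynomial: p(t) = t^3 - 2t^2 - 4t + 8 = (t - 2)^2(t + 2).
t = 2 has algebraic multiplicity 2; rank(A − 2I) = 1, so geometric multiplicity = 2.
Every eigenvalue has geometric = algebraic multiplicity, so A is diagonalizable.

Yes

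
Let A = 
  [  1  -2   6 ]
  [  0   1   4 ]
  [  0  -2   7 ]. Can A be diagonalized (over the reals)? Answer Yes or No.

Characteristic polynomial: p(λ) = λ^3 - 9λ^2 + 23λ - 15 = (λ - 5)(λ - 3)(λ - 1).
All 3 eigenvalues are distinct, so A is diagonalizable.

Yes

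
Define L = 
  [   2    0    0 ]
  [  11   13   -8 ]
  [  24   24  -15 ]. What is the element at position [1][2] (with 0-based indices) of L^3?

Characteristic polynomial: s^3 - 7s + 6 = (s - 2)(s - 1)(s + 3), so the eigenvalues are -3, 1, 2.
s=2: eigenvector (1, -1, 0).
s=-3: eigenvector (0, 1, 2).
s=1: eigenvector (0, -2, -3).
P = [[1, 0, 0], [-1, 1, -2], [0, 2, -3]], D = diag(2, -3, 1), P⁻¹ = [[1, 0, 0], [-3, -3, 2], [-2, -2, 1]].
L³ = P·diag(8, -27, 1)·P⁻¹ = [[8, 0, 0], [77, 85, -56], [168, 168, -111]].
The requested entry is -56.

-56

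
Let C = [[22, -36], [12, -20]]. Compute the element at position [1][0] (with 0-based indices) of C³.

144

Characteristic polynomial: t^2 - 2t - 8 = (t - 4)(t + 2), so the eigenvalues are -2, 4.
t=4: eigenvector (2, 1).
t=-2: eigenvector (-3, -2).
P = [[2, -3], [1, -2]], D = diag(4, -2), P⁻¹ = [[2, -3], [1, -2]].
C³ = P·diag(64, -8)·P⁻¹ = [[280, -432], [144, -224]].
The requested entry is 144.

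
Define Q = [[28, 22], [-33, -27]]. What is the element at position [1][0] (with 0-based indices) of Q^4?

Characteristic polynomial: r^2 - r - 30 = (r - 6)(r + 5), so the eigenvalues are -5, 6.
r=6: eigenvector (1, -1).
r=-5: eigenvector (-2, 3).
P = [[1, -2], [-1, 3]], D = diag(6, -5), P⁻¹ = [[3, 2], [1, 1]].
Q⁴ = P·diag(1296, 625)·P⁻¹ = [[2638, 1342], [-2013, -717]].
The requested entry is -2013.

-2013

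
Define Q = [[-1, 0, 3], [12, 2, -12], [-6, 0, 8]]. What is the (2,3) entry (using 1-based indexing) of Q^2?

Characteristic polynomial: μ^3 - 9μ^2 + 24μ - 20 = (μ - 5)(μ - 2)^2, so the eigenvalues are 2, 2, 5.
μ=2: eigenvector (-2, 5, -2).
μ=2: eigenvector (1, -2, 1).
μ=5: eigenvector (1, -4, 2).
P = [[-2, 1, 1], [5, -2, -4], [-2, 1, 2]], D = diag(2, 2, 5), P⁻¹ = [[0, 1, 2], [2, 2, 3], [-1, 0, 1]].
Q² = P·diag(4, 4, 25)·P⁻¹ = [[-17, 0, 21], [84, 4, -84], [-42, 0, 46]].
The requested entry is -84.

-84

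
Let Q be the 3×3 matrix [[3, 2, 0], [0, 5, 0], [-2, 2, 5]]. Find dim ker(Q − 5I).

Q − 5I = [[-2, 2, 0], [0, 0, 0], [-2, 2, 0]].
This matrix has rank 1, so its null space has dimension 3 − 1 = 2.

2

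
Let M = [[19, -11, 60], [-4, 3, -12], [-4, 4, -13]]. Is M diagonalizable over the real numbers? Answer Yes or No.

No

Characteristic polynomial: p(s) = s^3 - 9s^2 + 15s + 25 = (s - 5)^2(s + 1).
s = 5 has algebraic multiplicity 2; rank(M − 5I) = 2, so geometric multiplicity = 1.
Geometric multiplicity < algebraic multiplicity, so M is not diagonalizable.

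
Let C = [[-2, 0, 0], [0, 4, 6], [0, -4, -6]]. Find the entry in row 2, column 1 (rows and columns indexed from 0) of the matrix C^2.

Characteristic polynomial: λ^3 + 4λ^2 + 4λ = λ(λ + 2)^2, so the eigenvalues are -2, -2, 0.
λ=-2: eigenvector (1, 0, 0).
λ=-2: eigenvector (0, -1, 1).
λ=0: eigenvector (0, 3, -2).
P = [[1, 0, 0], [0, -1, 3], [0, 1, -2]], D = diag(-2, -2, 0), P⁻¹ = [[1, 0, 0], [0, 2, 3], [0, 1, 1]].
C² = P·diag(4, 4, 0)·P⁻¹ = [[4, 0, 0], [0, -8, -12], [0, 8, 12]].
The requested entry is 8.

8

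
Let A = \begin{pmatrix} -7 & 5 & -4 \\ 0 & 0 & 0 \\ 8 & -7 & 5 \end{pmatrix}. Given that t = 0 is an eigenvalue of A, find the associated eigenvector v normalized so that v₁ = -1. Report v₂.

1

A = [[-7, 5, -4], [0, 0, 0], [8, -7, 5]].
Solving (A)v = 0 gives the eigenspace spanned by (-1, 1, 3).
With v₁ = -1, v = (-1, 1, 3), so v₂ = 1.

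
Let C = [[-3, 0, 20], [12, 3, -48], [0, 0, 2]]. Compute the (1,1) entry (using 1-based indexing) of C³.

-27

Characteristic polynomial: r^3 - 2r^2 - 9r + 18 = (r - 3)(r - 2)(r + 3), so the eigenvalues are -3, 2, 3.
r=3: eigenvector (0, 1, 0).
r=-3: eigenvector (1, -2, 0).
r=2: eigenvector (4, 0, 1).
P = [[0, 1, 4], [1, -2, 0], [0, 0, 1]], D = diag(3, -3, 2), P⁻¹ = [[2, 1, -8], [1, 0, -4], [0, 0, 1]].
C³ = P·diag(27, -27, 8)·P⁻¹ = [[-27, 0, 140], [108, 27, -432], [0, 0, 8]].
The requested entry is -27.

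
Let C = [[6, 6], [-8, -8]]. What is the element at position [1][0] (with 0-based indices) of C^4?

Characteristic polynomial: s^2 + 2s = s(s + 2), so the eigenvalues are -2, 0.
s=0: eigenvector (-1, 1).
s=-2: eigenvector (-3, 4).
P = [[-1, -3], [1, 4]], D = diag(0, -2), P⁻¹ = [[-4, -3], [1, 1]].
C⁴ = P·diag(0, 16)·P⁻¹ = [[-48, -48], [64, 64]].
The requested entry is 64.

64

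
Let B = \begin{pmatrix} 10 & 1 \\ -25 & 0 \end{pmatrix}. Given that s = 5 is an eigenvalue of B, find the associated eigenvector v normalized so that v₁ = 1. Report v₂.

-5

B − 5I = [[5, 1], [-25, -5]].
Solving (B − 5I)v = 0 gives the eigenspace spanned by (1, -5).
With v₁ = 1, v = (1, -5), so v₂ = -5.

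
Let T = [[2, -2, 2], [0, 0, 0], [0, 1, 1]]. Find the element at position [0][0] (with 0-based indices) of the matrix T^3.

Characteristic polynomial: s^3 - 3s^2 + 2s = s(s - 2)(s - 1), so the eigenvalues are 0, 1, 2.
s=2: eigenvector (1, 0, 0).
s=0: eigenvector (2, 1, -1).
s=1: eigenvector (-2, 0, 1).
P = [[1, 2, -2], [0, 1, 0], [0, -1, 1]], D = diag(2, 0, 1), P⁻¹ = [[1, 0, 2], [0, 1, 0], [0, 1, 1]].
T³ = P·diag(8, 0, 1)·P⁻¹ = [[8, -2, 14], [0, 0, 0], [0, 1, 1]].
The requested entry is 8.

8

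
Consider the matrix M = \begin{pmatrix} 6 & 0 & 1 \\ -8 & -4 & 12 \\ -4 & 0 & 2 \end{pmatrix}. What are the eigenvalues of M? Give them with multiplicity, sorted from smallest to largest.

-4, 4, 4

Characteristic polynomial: p(t) = t^3 - 4t^2 - 16t + 64 = (t - 4)^2(t + 4).
Roots (with multiplicity): -4, 4, 4.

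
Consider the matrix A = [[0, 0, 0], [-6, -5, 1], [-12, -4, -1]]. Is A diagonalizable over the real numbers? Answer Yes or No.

No

Characteristic polynomial: p(μ) = μ^3 + 6μ^2 + 9μ = μ(μ + 3)^2.
μ = -3 has algebraic multiplicity 2; rank(A + 3I) = 2, so geometric multiplicity = 1.
Geometric multiplicity < algebraic multiplicity, so A is not diagonalizable.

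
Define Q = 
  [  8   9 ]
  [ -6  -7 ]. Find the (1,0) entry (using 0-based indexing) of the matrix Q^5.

Characteristic polynomial: λ^2 - λ - 2 = (λ - 2)(λ + 1), so the eigenvalues are -1, 2.
λ=-1: eigenvector (-1, 1).
λ=2: eigenvector (3, -2).
P = [[-1, 3], [1, -2]], D = diag(-1, 2), P⁻¹ = [[2, 3], [1, 1]].
Q⁵ = P·diag(-1, 32)·P⁻¹ = [[98, 99], [-66, -67]].
The requested entry is -66.

-66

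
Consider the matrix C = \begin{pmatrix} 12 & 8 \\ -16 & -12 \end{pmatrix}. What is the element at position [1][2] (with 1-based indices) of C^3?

Characteristic polynomial: r^2 - 16 = (r - 4)(r + 4), so the eigenvalues are -4, 4.
r=4: eigenvector (1, -1).
r=-4: eigenvector (-1, 2).
P = [[1, -1], [-1, 2]], D = diag(4, -4), P⁻¹ = [[2, 1], [1, 1]].
C³ = P·diag(64, -64)·P⁻¹ = [[192, 128], [-256, -192]].
The requested entry is 128.

128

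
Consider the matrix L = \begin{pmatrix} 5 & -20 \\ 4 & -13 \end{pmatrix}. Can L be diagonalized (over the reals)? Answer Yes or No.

Characteristic polynomial: p(λ) = λ^2 + 8λ + 15 = (λ + 3)(λ + 5).
All 2 eigenvalues are distinct, so L is diagonalizable.

Yes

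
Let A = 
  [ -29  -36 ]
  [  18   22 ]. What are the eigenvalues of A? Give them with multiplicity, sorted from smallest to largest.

Characteristic polynomial: p(λ) = λ^2 + 7λ + 10 = (λ + 2)(λ + 5).
Roots (with multiplicity): -5, -2.

-5, -2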